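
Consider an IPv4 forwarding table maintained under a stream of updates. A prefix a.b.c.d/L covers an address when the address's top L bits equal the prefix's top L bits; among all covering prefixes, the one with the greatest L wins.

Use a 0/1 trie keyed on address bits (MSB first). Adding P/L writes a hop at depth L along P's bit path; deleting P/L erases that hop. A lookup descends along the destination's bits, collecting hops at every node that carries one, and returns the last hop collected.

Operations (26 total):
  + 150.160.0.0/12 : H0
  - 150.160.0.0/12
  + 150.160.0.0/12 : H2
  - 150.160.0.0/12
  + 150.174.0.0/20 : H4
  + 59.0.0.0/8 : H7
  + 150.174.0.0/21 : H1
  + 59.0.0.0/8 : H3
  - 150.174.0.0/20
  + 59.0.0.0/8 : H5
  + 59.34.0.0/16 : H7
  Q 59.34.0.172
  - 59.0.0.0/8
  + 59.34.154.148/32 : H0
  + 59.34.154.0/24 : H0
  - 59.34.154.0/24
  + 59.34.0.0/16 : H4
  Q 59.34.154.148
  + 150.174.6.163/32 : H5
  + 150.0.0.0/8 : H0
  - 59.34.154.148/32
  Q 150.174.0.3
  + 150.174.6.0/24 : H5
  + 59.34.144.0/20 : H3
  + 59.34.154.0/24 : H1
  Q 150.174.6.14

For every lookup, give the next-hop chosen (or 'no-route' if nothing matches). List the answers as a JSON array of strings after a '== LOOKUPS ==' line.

Apply in order:
  + 150.160.0.0/12 (H0) depth=12
  del 150.160.0.0/12 (clear depth 12)
  + 150.160.0.0/12 (H2) depth=12
  del 150.160.0.0/12 (clear depth 12)
  + 150.174.0.0/20 (H4) depth=20
  + 59.0.0.0/8 (H7) depth=8
  + 150.174.0.0/21 (H1) depth=21
  + 59.0.0.0/8 (H3) depth=8
  del 150.174.0.0/20 (clear depth 20)
  + 59.0.0.0/8 (H5) depth=8
  + 59.34.0.0/16 (H7) depth=16
  ? 59.34.0.172  path d0:-→d1:-→d2:-→d3:-→d4:-→d5:-→d6:-→d7:-→d8:H5→d9:-→d10:-→d11:-→d12:-→d13:-→d14:-→d15:-→d16:H7  best=H7
  del 59.0.0.0/8 (clear depth 8)
  + 59.34.154.148/32 (H0) depth=32
  + 59.34.154.0/24 (H0) depth=24
  del 59.34.154.0/24 (clear depth 24)
  + 59.34.0.0/16 (H4) depth=16
  ? 59.34.154.148  path d0:-→d1:-→d2:-→d3:-→d4:-→d5:-→d6:-→d7:-→d8:-→d9:-→d10:-→d11:-→d12:-→d13:-→d14:-→d15:-→d16:H4→d17:-→d18:-→d19:-→d20:-→d21:-→d22:-→d23:-→d24:-→d25:-→d26:-→d27:-→d28:-→d29:-→d30:-→d31:-→d32:H0  best=H0
  + 150.174.6.163/32 (H5) depth=32
  + 150.0.0.0/8 (H0) depth=8
  del 59.34.154.148/32 (clear depth 32)
  ? 150.174.0.3  path d0:-→d1:-→d2:-→d3:-→d4:-→d5:-→d6:-→d7:-→d8:H0→d9:-→d10:-→d11:-→d12:-→d13:-→d14:-→d15:-→d16:-→d17:-→d18:-→d19:-→d20:-→d21:H1  best=H1
  + 150.174.6.0/24 (H5) depth=24
  + 59.34.144.0/20 (H3) depth=20
  + 59.34.154.0/24 (H1) depth=24
  ? 150.174.6.14  path d0:-→d1:-→d2:-→d3:-→d4:-→d5:-→d6:-→d7:-→d8:H0→d9:-→d10:-→d11:-→d12:-→d13:-→d14:-→d15:-→d16:-→d17:-→d18:-→d19:-→d20:-→d21:H1→d22:-→d23:-→d24:H5  best=H5

== LOOKUPS ==
["H7","H0","H1","H5"]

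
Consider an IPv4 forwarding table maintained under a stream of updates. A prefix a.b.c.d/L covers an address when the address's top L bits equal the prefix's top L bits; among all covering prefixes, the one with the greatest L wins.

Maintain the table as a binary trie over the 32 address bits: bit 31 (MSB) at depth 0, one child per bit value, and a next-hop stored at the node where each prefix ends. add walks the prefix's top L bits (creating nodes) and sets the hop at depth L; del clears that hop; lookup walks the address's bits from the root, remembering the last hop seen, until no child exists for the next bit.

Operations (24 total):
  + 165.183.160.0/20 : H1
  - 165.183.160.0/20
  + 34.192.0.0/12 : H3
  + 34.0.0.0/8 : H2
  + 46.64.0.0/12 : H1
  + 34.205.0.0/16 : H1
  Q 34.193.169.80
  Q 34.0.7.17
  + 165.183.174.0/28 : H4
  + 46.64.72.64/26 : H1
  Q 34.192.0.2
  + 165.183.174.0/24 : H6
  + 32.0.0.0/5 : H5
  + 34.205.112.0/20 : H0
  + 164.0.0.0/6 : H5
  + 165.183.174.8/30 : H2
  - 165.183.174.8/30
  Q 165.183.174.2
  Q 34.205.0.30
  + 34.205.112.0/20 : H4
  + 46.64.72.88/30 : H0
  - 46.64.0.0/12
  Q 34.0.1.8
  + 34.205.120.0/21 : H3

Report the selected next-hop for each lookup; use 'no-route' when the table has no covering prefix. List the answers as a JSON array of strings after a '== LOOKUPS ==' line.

Apply in order:
  add 165.183.160.0/20 -> H1 at depth 20
  - 165.183.160.0/20 clear@20
  add 34.192.0.0/12 -> H3 at depth 12
  add 34.0.0.0/8 -> H2 at depth 8
  add 46.64.0.0/12 -> H1 at depth 12
  add 34.205.0.0/16 -> H1 at depth 16
  ? 34.193.169.80  path d0:-→d1:-→d2:-→d3:-→d4:-→d5:-→d6:-→d7:-→d8:H2→d9:-→d10:-→d11:-→d12:H3  best=H3
  ? 34.0.7.17  path d0:-→d1:-→d2:-→d3:-→d4:-→d5:-→d6:-→d7:-→d8:H2  best=H2
  add 165.183.174.0/28 -> H4 at depth 28
  add 46.64.72.64/26 -> H1 at depth 26
  ? 34.192.0.2  path d0:-→d1:-→d2:-→d3:-→d4:-→d5:-→d6:-→d7:-→d8:H2→d9:-→d10:-→d11:-→d12:H3  best=H3
  add 165.183.174.0/24 -> H6 at depth 24
  add 32.0.0.0/5 -> H5 at depth 5
  add 34.205.112.0/20 -> H0 at depth 20
  add 164.0.0.0/6 -> H5 at depth 6
  add 165.183.174.8/30 -> H2 at depth 30
  - 165.183.174.8/30 clear@30
  ? 165.183.174.2  path d0:-→d1:-→d2:-→d3:-→d4:-→d5:-→d6:H5→d7:-→d8:-→d9:-→d10:-→d11:-→d12:-→d13:-→d14:-→d15:-→d16:-→d17:-→d18:-→d19:-→d20:-→d21:-→d22:-→d23:-→d24:H6→d25:-→d26:-→d27:-→d28:H4  best=H4
  ? 34.205.0.30  path d0:-→d1:-→d2:-→d3:-→d4:-→d5:H5→d6:-→d7:-→d8:H2→d9:-→d10:-→d11:-→d12:H3→d13:-→d14:-→d15:-→d16:H1→d17:-  best=H1
  add 34.205.112.0/20 -> H4 at depth 20
  add 46.64.72.88/30 -> H0 at depth 30
  - 46.64.0.0/12 clear@12
  ? 34.0.1.8  path d0:-→d1:-→d2:-→d3:-→d4:-→d5:H5→d6:-→d7:-→d8:H2  best=H2
  add 34.205.120.0/21 -> H3 at depth 21

== LOOKUPS ==
["H3","H2","H3","H4","H1","H2"]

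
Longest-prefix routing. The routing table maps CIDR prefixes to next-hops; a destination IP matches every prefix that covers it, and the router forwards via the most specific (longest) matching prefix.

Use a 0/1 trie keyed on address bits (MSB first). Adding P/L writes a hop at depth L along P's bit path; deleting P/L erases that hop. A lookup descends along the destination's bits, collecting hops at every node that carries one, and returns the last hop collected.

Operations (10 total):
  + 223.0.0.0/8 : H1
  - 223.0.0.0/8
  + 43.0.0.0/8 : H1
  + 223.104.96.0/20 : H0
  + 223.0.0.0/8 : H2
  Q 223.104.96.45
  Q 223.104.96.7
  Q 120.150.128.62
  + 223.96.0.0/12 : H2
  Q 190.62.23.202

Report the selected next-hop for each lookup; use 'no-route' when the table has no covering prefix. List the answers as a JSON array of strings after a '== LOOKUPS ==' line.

Process each operation:
  + 223.0.0.0/8 (H1) depth=8
  - 223.0.0.0/8 clear@8
  + 43.0.0.0/8 (H1) depth=8
  + 223.104.96.0/20 (H0) depth=20
  + 223.0.0.0/8 (H2) depth=8
  Q 223.104.96.45: descend 11011111011010000110 ; hops seen [H2,H0] ; pick H0
  Q 223.104.96.7: descend 11011111011010000110 ; hops seen [H2,H0] ; pick H0
  Q 120.150.128.62: descend 0 ; hops seen [∅] ; pick no-route
  + 223.96.0.0/12 (H2) depth=12
  Q 190.62.23.202: descend 1 ; hops seen [∅] ; pick no-route

== LOOKUPS ==
["H0","H0","no-route","no-route"]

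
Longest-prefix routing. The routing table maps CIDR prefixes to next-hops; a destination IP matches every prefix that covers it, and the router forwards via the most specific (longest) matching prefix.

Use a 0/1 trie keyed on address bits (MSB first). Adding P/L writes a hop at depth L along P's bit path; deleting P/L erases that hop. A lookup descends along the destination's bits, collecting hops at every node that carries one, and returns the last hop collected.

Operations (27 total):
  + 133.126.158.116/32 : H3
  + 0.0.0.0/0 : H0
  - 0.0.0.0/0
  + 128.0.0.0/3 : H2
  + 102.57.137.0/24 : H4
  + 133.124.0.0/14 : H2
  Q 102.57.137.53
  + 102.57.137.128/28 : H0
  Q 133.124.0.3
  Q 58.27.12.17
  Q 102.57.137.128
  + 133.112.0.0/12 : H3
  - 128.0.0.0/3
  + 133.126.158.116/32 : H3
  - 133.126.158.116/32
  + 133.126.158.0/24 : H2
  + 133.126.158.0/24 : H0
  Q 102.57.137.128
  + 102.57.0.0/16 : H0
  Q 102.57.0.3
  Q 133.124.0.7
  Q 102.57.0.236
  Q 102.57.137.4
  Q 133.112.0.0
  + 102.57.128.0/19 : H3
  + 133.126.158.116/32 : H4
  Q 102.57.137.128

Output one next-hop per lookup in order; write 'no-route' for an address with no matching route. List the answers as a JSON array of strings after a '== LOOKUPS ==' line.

Trace:
  + 133.126.158.116/32 (H3) depth=32
  + 0.0.0.0/0 (H0) depth=0
  - 0.0.0.0/0 clear@0
  + 128.0.0.0/3 (H2) depth=3
  + 102.57.137.0/24 (H4) depth=24
  + 133.124.0.0/14 (H2) depth=14
  Q 102.57.137.53: descend 011001100011100110001001 ; hops seen [H4] ; pick H4
  + 102.57.137.128/28 (H0) depth=28
  Q 133.124.0.3: descend 10000101011111 ; hops seen [H2,H2] ; pick H2
  Q 58.27.12.17: descend 0 ; hops seen [∅] ; pick no-route
  Q 102.57.137.128: descend 0110011000111001100010011000 ; hops seen [H4,H0] ; pick H0
  + 133.112.0.0/12 (H3) depth=12
  - 128.0.0.0/3 clear@3
  + 133.126.158.116/32 (H3) depth=32
  - 133.126.158.116/32 clear@32
  + 133.126.158.0/24 (H2) depth=24
  + 133.126.158.0/24 (H0) depth=24
  Q 102.57.137.128: descend 0110011000111001100010011000 ; hops seen [H4,H0] ; pick H0
  + 102.57.0.0/16 (H0) depth=16
  Q 102.57.0.3: descend 0110011000111001 ; hops seen [H0] ; pick H0
  Q 133.124.0.7: descend 10000101011111 ; hops seen [H3,H2] ; pick H2
  Q 102.57.0.236: descend 0110011000111001 ; hops seen [H0] ; pick H0
  Q 102.57.137.4: descend 011001100011100110001001 ; hops seen [H0,H4] ; pick H4
  Q 133.112.0.0: descend 100001010111 ; hops seen [H3] ; pick H3
  + 102.57.128.0/19 (H3) depth=19
  + 133.126.158.116/32 (H4) depth=32
  Q 102.57.137.128: descend 0110011000111001100010011000 ; hops seen [H0,H3,H4,H0] ; pick H0

== LOOKUPS ==
["H4","H2","no-route","H0","H0","H0","H2","H0","H4","H3","H0"]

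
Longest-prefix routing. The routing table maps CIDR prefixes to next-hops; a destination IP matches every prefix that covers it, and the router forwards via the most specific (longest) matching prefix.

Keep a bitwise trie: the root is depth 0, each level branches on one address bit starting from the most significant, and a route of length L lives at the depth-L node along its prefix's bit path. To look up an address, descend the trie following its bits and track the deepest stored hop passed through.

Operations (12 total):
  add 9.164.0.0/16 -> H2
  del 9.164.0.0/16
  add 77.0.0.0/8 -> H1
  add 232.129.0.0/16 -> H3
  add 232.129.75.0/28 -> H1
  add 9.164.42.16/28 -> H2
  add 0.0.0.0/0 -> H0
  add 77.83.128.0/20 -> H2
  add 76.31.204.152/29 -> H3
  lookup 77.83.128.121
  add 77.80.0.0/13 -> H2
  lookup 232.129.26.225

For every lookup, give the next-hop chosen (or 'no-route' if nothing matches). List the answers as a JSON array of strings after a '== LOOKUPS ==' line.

Trace:
  add 9.164.0.0/16 -> H2 at depth 16
  - 9.164.0.0/16 clear@16
  add 77.0.0.0/8 -> H1 at depth 8
  add 232.129.0.0/16 -> H3 at depth 16
  add 232.129.75.0/28 -> H1 at depth 28
  add 9.164.42.16/28 -> H2 at depth 28
  add 0.0.0.0/0 -> H0 at depth 0
  add 77.83.128.0/20 -> H2 at depth 20
  add 76.31.204.152/29 -> H3 at depth 29
  lookup 77.83.128.121: bits 01001101010100111000 walk d0:H0→d1:-→d2:-→d3:-→d4:-→d5:-→d6:-→d7:-→d8:H1→d9:-→d10:-→d11:-→d12:-→d13:-→d14:-→d15:-→d16:-→d17:-→d18:-→d19:-→d20:H2 -> H2
  add 77.80.0.0/13 -> H2 at depth 13
  lookup 232.129.26.225: bits 11101000100000010 walk d0:H0→d1:-→d2:-→d3:-→d4:-→d5:-→d6:-→d7:-→d8:-→d9:-→d10:-→d11:-→d12:-→d13:-→d14:-→d15:-→d16:H3→d17:- -> H3

== LOOKUPS ==
["H2","H3"]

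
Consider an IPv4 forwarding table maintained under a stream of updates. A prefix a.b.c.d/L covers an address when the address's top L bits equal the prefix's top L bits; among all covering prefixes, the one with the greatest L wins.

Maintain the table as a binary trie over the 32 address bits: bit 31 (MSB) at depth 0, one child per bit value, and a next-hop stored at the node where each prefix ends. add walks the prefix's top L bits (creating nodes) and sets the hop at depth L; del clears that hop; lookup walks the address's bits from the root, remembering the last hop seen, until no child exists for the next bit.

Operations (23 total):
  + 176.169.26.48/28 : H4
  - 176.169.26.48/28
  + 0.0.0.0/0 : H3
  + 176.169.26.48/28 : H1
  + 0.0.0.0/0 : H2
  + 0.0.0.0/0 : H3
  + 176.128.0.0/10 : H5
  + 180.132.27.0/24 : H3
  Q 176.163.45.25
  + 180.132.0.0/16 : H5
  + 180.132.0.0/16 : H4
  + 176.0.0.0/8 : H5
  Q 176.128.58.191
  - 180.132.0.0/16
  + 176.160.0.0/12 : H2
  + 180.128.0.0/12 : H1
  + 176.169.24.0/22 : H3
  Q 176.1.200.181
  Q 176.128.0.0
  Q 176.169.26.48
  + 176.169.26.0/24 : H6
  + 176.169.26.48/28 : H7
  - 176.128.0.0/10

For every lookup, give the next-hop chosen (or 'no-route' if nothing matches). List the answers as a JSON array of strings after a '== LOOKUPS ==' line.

Trace:
  add 176.169.26.48/28 -> H4 at depth 28
  - 176.169.26.48/28 clear@28
  add 0.0.0.0/0 -> H3 at depth 0
  add 176.169.26.48/28 -> H1 at depth 28
  add 0.0.0.0/0 -> H2 at depth 0
  add 0.0.0.0/0 -> H3 at depth 0
  add 176.128.0.0/10 -> H5 at depth 10
  add 180.132.27.0/24 -> H3 at depth 24
  Q 176.163.45.25: descend 101100001010 ; hops seen [H3,H5] ; pick H5
  add 180.132.0.0/16 -> H5 at depth 16
  add 180.132.0.0/16 -> H4 at depth 16
  add 176.0.0.0/8 -> H5 at depth 8
  Q 176.128.58.191: descend 1011000010 ; hops seen [H3,H5,H5] ; pick H5
  - 180.132.0.0/16 clear@16
  add 176.160.0.0/12 -> H2 at depth 12
  add 180.128.0.0/12 -> H1 at depth 12
  add 176.169.24.0/22 -> H3 at depth 22
  Q 176.1.200.181: descend 10110000 ; hops seen [H3,H5] ; pick H5
  Q 176.128.0.0: descend 1011000010 ; hops seen [H3,H5,H5] ; pick H5
  Q 176.169.26.48: descend 1011000010101001000110100011 ; hops seen [H3,H5,H5,H2,H3,H1] ; pick H1
  add 176.169.26.0/24 -> H6 at depth 24
  add 176.169.26.48/28 -> H7 at depth 28
  - 176.128.0.0/10 clear@10

== LOOKUPS ==
["H5","H5","H5","H5","H1"]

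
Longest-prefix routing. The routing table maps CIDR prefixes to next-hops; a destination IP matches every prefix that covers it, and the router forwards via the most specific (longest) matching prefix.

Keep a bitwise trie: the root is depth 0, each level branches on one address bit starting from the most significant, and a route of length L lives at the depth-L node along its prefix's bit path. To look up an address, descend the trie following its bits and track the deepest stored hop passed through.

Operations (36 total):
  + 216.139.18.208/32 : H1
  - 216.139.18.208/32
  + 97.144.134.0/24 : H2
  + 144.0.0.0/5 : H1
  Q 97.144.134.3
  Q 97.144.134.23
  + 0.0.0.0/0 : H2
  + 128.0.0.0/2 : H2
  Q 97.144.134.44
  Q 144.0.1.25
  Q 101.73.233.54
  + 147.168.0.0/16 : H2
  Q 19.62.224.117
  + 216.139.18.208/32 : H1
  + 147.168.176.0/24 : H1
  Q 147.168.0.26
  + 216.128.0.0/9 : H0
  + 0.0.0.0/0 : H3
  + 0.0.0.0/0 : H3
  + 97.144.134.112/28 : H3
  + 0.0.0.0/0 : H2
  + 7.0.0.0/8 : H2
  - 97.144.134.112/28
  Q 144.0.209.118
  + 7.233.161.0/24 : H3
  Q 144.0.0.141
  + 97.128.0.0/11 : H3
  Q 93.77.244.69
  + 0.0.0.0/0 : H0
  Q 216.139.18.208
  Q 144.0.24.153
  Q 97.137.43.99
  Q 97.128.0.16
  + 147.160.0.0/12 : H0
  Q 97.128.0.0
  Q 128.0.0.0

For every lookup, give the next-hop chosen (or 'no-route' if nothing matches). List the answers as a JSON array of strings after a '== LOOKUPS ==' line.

Apply in order:
  add 216.139.18.208/32 -> H1 at depth 32
  del 216.139.18.208/32 (clear depth 32)
  add 97.144.134.0/24 -> H2 at depth 24
  add 144.0.0.0/5 -> H1 at depth 5
  lookup 97.144.134.3: bits 011000011001000010000110 walk d0:-→d1:-→d2:-→d3:-→d4:-→d5:-→d6:-→d7:-→d8:-→d9:-→d10:-→d11:-→d12:-→d13:-→d14:-→d15:-→d16:-→d17:-→d18:-→d19:-→d20:-→d21:-→d22:-→d23:-→d24:H2 -> H2
  lookup 97.144.134.23: bits 011000011001000010000110 walk d0:-→d1:-→d2:-→d3:-→d4:-→d5:-→d6:-→d7:-→d8:-→d9:-→d10:-→d11:-→d12:-→d13:-→d14:-→d15:-→d16:-→d17:-→d18:-→d19:-→d20:-→d21:-→d22:-→d23:-→d24:H2 -> H2
  add 0.0.0.0/0 -> H2 at depth 0
  add 128.0.0.0/2 -> H2 at depth 2
  lookup 97.144.134.44: bits 011000011001000010000110 walk d0:H2→d1:-→d2:-→d3:-→d4:-→d5:-→d6:-→d7:-→d8:-→d9:-→d10:-→d11:-→d12:-→d13:-→d14:-→d15:-→d16:-→d17:-→d18:-→d19:-→d20:-→d21:-→d22:-→d23:-→d24:H2 -> H2
  lookup 144.0.1.25: bits 10010 walk d0:H2→d1:-→d2:H2→d3:-→d4:-→d5:H1 -> H1
  lookup 101.73.233.54: bits 01100 walk d0:H2→d1:-→d2:-→d3:-→d4:-→d5:- -> H2
  add 147.168.0.0/16 -> H2 at depth 16
  lookup 19.62.224.117: bits 0 walk d0:H2→d1:- -> H2
  add 216.139.18.208/32 -> H1 at depth 32
  add 147.168.176.0/24 -> H1 at depth 24
  lookup 147.168.0.26: bits 1001001110101000 walk d0:H2→d1:-→d2:H2→d3:-→d4:-→d5:H1→d6:-→d7:-→d8:-→d9:-→d10:-→d11:-→d12:-→d13:-→d14:-→d15:-→d16:H2 -> H2
  add 216.128.0.0/9 -> H0 at depth 9
  add 0.0.0.0/0 -> H3 at depth 0
  add 0.0.0.0/0 -> H3 at depth 0
  add 97.144.134.112/28 -> H3 at depth 28
  add 0.0.0.0/0 -> H2 at depth 0
  add 7.0.0.0/8 -> H2 at depth 8
  del 97.144.134.112/28 (clear depth 28)
  lookup 144.0.209.118: bits 100100 walk d0:H2→d1:-→d2:H2→d3:-→d4:-→d5:H1→d6:- -> H1
  add 7.233.161.0/24 -> H3 at depth 24
  lookup 144.0.0.141: bits 100100 walk d0:H2→d1:-→d2:H2→d3:-→d4:-→d5:H1→d6:- -> H1
  add 97.128.0.0/11 -> H3 at depth 11
  lookup 93.77.244.69: bits 01 walk d0:H2→d1:-→d2:- -> H2
  add 0.0.0.0/0 -> H0 at depth 0
  lookup 216.139.18.208: bits 11011000100010110001001011010000 walk d0:H0→d1:-→d2:-→d3:-→d4:-→d5:-→d6:-→d7:-→d8:-→d9:H0→d10:-→d11:-→d12:-→d13:-→d14:-→d15:-→d16:-→d17:-→d18:-→d19:-→d20:-→d21:-→d22:-→d23:-→d24:-→d25:-→d26:-→d27:-→d28:-→d29:-→d30:-→d31:-→d32:H1 -> H1
  lookup 144.0.24.153: bits 100100 walk d0:H0→d1:-→d2:H2→d3:-→d4:-→d5:H1→d6:- -> H1
  lookup 97.137.43.99: bits 01100001100 walk d0:H0→d1:-→d2:-→d3:-→d4:-→d5:-→d6:-→d7:-→d8:-→d9:-→d10:-→d11:H3 -> H3
  lookup 97.128.0.16: bits 01100001100 walk d0:H0→d1:-→d2:-→d3:-→d4:-→d5:-→d6:-→d7:-→d8:-→d9:-→d10:-→d11:H3 -> H3
  add 147.160.0.0/12 -> H0 at depth 12
  lookup 97.128.0.0: bits 01100001100 walk d0:H0→d1:-→d2:-→d3:-→d4:-→d5:-→d6:-→d7:-→d8:-→d9:-→d10:-→d11:H3 -> H3
  lookup 128.0.0.0: bits 100 walk d0:H0→d1:-→d2:H2→d3:- -> H2

== LOOKUPS ==
["H2","H2","H2","H1","H2","H2","H2","H1","H1","H2","H1","H1","H3","H3","H3","H2"]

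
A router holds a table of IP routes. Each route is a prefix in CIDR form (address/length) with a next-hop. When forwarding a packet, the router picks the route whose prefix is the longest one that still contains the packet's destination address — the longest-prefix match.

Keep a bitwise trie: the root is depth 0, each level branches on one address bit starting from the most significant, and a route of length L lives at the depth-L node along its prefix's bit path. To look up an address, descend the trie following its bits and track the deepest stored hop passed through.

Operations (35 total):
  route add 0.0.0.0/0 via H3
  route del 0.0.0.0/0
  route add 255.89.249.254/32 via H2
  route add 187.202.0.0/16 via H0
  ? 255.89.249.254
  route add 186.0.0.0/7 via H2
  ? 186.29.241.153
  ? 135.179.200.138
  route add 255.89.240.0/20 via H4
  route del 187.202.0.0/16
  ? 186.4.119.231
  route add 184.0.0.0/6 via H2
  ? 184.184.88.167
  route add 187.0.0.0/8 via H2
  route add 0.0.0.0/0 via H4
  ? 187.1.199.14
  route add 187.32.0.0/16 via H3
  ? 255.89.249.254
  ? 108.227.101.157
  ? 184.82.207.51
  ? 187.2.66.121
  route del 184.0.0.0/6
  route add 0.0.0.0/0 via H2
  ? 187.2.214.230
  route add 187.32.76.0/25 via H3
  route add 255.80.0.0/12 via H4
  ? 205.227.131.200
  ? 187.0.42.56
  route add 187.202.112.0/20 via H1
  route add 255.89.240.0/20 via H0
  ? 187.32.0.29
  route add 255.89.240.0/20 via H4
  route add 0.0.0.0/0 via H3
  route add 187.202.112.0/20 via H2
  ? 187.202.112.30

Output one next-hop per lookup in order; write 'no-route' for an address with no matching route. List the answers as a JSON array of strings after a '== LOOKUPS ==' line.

Process each operation:
  add 0.0.0.0/0 -> H3 at depth 0
  del 0.0.0.0/0 (clear depth 0)
  add 255.89.249.254/32 -> H2 at depth 32
  add 187.202.0.0/16 -> H0 at depth 16
  lookup 255.89.249.254: bits 11111111010110011111100111111110 walk d0:-→d1:-→d2:-→d3:-→d4:-→d5:-→d6:-→d7:-→d8:-→d9:-→d10:-→d11:-→d12:-→d13:-→d14:-→d15:-→d16:-→d17:-→d18:-→d19:-→d20:-→d21:-→d22:-→d23:-→d24:-→d25:-→d26:-→d27:-→d28:-→d29:-→d30:-→d31:-→d32:H2 -> H2
  add 186.0.0.0/7 -> H2 at depth 7
  lookup 186.29.241.153: bits 1011101 walk d0:-→d1:-→d2:-→d3:-→d4:-→d5:-→d6:-→d7:H2 -> H2
  lookup 135.179.200.138: bits 10 walk d0:-→d1:-→d2:- -> no-route
  add 255.89.240.0/20 -> H4 at depth 20
  del 187.202.0.0/16 (clear depth 16)
  lookup 186.4.119.231: bits 1011101 walk d0:-→d1:-→d2:-→d3:-→d4:-→d5:-→d6:-→d7:H2 -> H2
  add 184.0.0.0/6 -> H2 at depth 6
  lookup 184.184.88.167: bits 101110 walk d0:-→d1:-→d2:-→d3:-→d4:-→d5:-→d6:H2 -> H2
  add 187.0.0.0/8 -> H2 at depth 8
  add 0.0.0.0/0 -> H4 at depth 0
  lookup 187.1.199.14: bits 10111011 walk d0:H4→d1:-→d2:-→d3:-→d4:-→d5:-→d6:H2→d7:H2→d8:H2 -> H2
  add 187.32.0.0/16 -> H3 at depth 16
  lookup 255.89.249.254: bits 11111111010110011111100111111110 walk d0:H4→d1:-→d2:-→d3:-→d4:-→d5:-→d6:-→d7:-→d8:-→d9:-→d10:-→d11:-→d12:-→d13:-→d14:-→d15:-→d16:-→d17:-→d18:-→d19:-→d20:H4→d21:-→d22:-→d23:-→d24:-→d25:-→d26:-→d27:-→d28:-→d29:-→d30:-→d31:-→d32:H2 -> H2
  lookup 108.227.101.157: bits ε walk d0:H4 -> H4
  lookup 184.82.207.51: bits 101110 walk d0:H4→d1:-→d2:-→d3:-→d4:-→d5:-→d6:H2 -> H2
  lookup 187.2.66.121: bits 1011101100 walk d0:H4→d1:-→d2:-→d3:-→d4:-→d5:-→d6:H2→d7:H2→d8:H2→d9:-→d10:- -> H2
  del 184.0.0.0/6 (clear depth 6)
  add 0.0.0.0/0 -> H2 at depth 0
  lookup 187.2.214.230: bits 1011101100 walk d0:H2→d1:-→d2:-→d3:-→d4:-→d5:-→d6:-→d7:H2→d8:H2→d9:-→d10:- -> H2
  add 187.32.76.0/25 -> H3 at depth 25
  add 255.80.0.0/12 -> H4 at depth 12
  lookup 205.227.131.200: bits 11 walk d0:H2→d1:-→d2:- -> H2
  lookup 187.0.42.56: bits 1011101100 walk d0:H2→d1:-→d2:-→d3:-→d4:-→d5:-→d6:-→d7:H2→d8:H2→d9:-→d10:- -> H2
  add 187.202.112.0/20 -> H1 at depth 20
  add 255.89.240.0/20 -> H0 at depth 20
  lookup 187.32.0.29: bits 10111011001000000 walk d0:H2→d1:-→d2:-→d3:-→d4:-→d5:-→d6:-→d7:H2→d8:H2→d9:-→d10:-→d11:-→d12:-→d13:-→d14:-→d15:-→d16:H3→d17:- -> H3
  add 255.89.240.0/20 -> H4 at depth 20
  add 0.0.0.0/0 -> H3 at depth 0
  add 187.202.112.0/20 -> H2 at depth 20
  lookup 187.202.112.30: bits 10111011110010100111 walk d0:H3→d1:-→d2:-→d3:-→d4:-→d5:-→d6:-→d7:H2→d8:H2→d9:-→d10:-→d11:-→d12:-→d13:-→d14:-→d15:-→d16:-→d17:-→d18:-→d19:-→d20:H2 -> H2

== LOOKUPS ==
["H2","H2","no-route","H2","H2","H2","H2","H4","H2","H2","H2","H2","H2","H3","H2"]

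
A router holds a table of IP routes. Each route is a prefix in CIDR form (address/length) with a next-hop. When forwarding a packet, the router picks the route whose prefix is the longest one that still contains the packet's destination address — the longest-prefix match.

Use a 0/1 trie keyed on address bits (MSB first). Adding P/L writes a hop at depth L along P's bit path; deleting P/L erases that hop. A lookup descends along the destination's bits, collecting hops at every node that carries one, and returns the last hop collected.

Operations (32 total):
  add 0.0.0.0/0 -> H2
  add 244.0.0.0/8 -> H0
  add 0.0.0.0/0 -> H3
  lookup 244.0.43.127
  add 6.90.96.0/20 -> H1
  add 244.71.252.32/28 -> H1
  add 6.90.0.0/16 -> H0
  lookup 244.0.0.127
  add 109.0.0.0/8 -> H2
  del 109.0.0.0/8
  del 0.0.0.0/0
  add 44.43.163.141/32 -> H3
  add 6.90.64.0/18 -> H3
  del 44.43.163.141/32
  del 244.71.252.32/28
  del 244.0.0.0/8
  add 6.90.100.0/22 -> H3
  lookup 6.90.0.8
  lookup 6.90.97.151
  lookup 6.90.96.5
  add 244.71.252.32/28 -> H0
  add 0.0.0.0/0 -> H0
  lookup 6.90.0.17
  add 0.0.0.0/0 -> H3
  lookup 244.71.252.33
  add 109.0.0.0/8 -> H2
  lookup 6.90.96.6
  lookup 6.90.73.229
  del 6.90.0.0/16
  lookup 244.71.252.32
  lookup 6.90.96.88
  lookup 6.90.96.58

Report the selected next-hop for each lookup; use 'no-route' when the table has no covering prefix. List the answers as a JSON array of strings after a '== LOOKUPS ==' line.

Process each operation:
  add 0.0.0.0/0 -> H2 at depth 0
  add 244.0.0.0/8 -> H0 at depth 8
  add 0.0.0.0/0 -> H3 at depth 0
  lookup 244.0.43.127: bits 11110100 walk d0:H3→d1:-→d2:-→d3:-→d4:-→d5:-→d6:-→d7:-→d8:H0 -> H0
  add 6.90.96.0/20 -> H1 at depth 20
  add 244.71.252.32/28 -> H1 at depth 28
  add 6.90.0.0/16 -> H0 at depth 16
  lookup 244.0.0.127: bits 111101000 walk d0:H3→d1:-→d2:-→d3:-→d4:-→d5:-→d6:-→d7:-→d8:H0→d9:- -> H0
  add 109.0.0.0/8 -> H2 at depth 8
  del 109.0.0.0/8 (clear depth 8)
  del 0.0.0.0/0 (clear depth 0)
  add 44.43.163.141/32 -> H3 at depth 32
  add 6.90.64.0/18 -> H3 at depth 18
  del 44.43.163.141/32 (clear depth 32)
  del 244.71.252.32/28 (clear depth 28)
  del 244.0.0.0/8 (clear depth 8)
  add 6.90.100.0/22 -> H3 at depth 22
  lookup 6.90.0.8: bits 00000110010110100 walk d0:-→d1:-→d2:-→d3:-→d4:-→d5:-→d6:-→d7:-→d8:-→d9:-→d10:-→d11:-→d12:-→d13:-→d14:-→d15:-→d16:H0→d17:- -> H0
  lookup 6.90.97.151: bits 000001100101101001100 walk d0:-→d1:-→d2:-→d3:-→d4:-→d5:-→d6:-→d7:-→d8:-→d9:-→d10:-→d11:-→d12:-→d13:-→d14:-→d15:-→d16:H0→d17:-→d18:H3→d19:-→d20:H1→d21:- -> H1
  lookup 6.90.96.5: bits 000001100101101001100 walk d0:-→d1:-→d2:-→d3:-→d4:-→d5:-→d6:-→d7:-→d8:-→d9:-→d10:-→d11:-→d12:-→d13:-→d14:-→d15:-→d16:H0→d17:-→d18:H3→d19:-→d20:H1→d21:- -> H1
  add 244.71.252.32/28 -> H0 at depth 28
  add 0.0.0.0/0 -> H0 at depth 0
  lookup 6.90.0.17: bits 00000110010110100 walk d0:H0→d1:-→d2:-→d3:-→d4:-→d5:-→d6:-→d7:-→d8:-→d9:-→d10:-→d11:-→d12:-→d13:-→d14:-→d15:-→d16:H0→d17:- -> H0
  add 0.0.0.0/0 -> H3 at depth 0
  lookup 244.71.252.33: bits 1111010001000111111111000010 walk d0:H3→d1:-→d2:-→d3:-→d4:-→d5:-→d6:-→d7:-→d8:-→d9:-→d10:-→d11:-→d12:-→d13:-→d14:-→d15:-→d16:-→d17:-→d18:-→d19:-→d20:-→d21:-→d22:-→d23:-→d24:-→d25:-→d26:-→d27:-→d28:H0 -> H0
  add 109.0.0.0/8 -> H2 at depth 8
  lookup 6.90.96.6: bits 000001100101101001100 walk d0:H3→d1:-→d2:-→d3:-→d4:-→d5:-→d6:-→d7:-→d8:-→d9:-→d10:-→d11:-→d12:-→d13:-→d14:-→d15:-→d16:H0→d17:-→d18:H3→d19:-→d20:H1→d21:- -> H1
  lookup 6.90.73.229: bits 000001100101101001 walk d0:H3→d1:-→d2:-→d3:-→d4:-→d5:-→d6:-→d7:-→d8:-→d9:-→d10:-→d11:-→d12:-→d13:-→d14:-→d15:-→d16:H0→d17:-→d18:H3 -> H3
  del 6.90.0.0/16 (clear depth 16)
  lookup 244.71.252.32: bits 1111010001000111111111000010 walk d0:H3→d1:-→d2:-→d3:-→d4:-→d5:-→d6:-→d7:-→d8:-→d9:-→d10:-→d11:-→d12:-→d13:-→d14:-→d15:-→d16:-→d17:-→d18:-→d19:-→d20:-→d21:-→d22:-→d23:-→d24:-→d25:-→d26:-→d27:-→d28:H0 -> H0
  lookup 6.90.96.88: bits 000001100101101001100 walk d0:H3→d1:-→d2:-→d3:-→d4:-→d5:-→d6:-→d7:-→d8:-→d9:-→d10:-→d11:-→d12:-→d13:-→d14:-→d15:-→d16:-→d17:-→d18:H3→d19:-→d20:H1→d21:- -> H1
  lookup 6.90.96.58: bits 000001100101101001100 walk d0:H3→d1:-→d2:-→d3:-→d4:-→d5:-→d6:-→d7:-→d8:-→d9:-→d10:-→d11:-→d12:-→d13:-→d14:-→d15:-→d16:-→d17:-→d18:H3→d19:-→d20:H1→d21:- -> H1

== LOOKUPS ==
["H0","H0","H0","H1","H1","H0","H0","H1","H3","H0","H1","H1"]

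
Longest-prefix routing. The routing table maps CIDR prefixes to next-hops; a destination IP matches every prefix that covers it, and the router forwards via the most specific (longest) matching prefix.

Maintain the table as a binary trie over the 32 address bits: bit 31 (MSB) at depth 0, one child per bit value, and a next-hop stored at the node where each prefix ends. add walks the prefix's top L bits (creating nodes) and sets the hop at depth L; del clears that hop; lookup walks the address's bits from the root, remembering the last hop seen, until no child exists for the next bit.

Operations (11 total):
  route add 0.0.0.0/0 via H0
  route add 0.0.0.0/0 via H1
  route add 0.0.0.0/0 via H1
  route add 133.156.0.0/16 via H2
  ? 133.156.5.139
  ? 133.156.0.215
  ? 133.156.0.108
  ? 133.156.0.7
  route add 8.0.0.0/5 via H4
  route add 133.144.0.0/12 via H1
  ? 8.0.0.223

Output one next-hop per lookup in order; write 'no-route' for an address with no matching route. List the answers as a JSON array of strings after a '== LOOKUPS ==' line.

Apply in order:
  + 0.0.0.0/0 (H0) depth=0
  + 0.0.0.0/0 (H1) depth=0
  + 0.0.0.0/0 (H1) depth=0
  + 133.156.0.0/16 (H2) depth=16
  lookup 133.156.5.139: bits 1000010110011100 walk d0:H1→d1:-→d2:-→d3:-→d4:-→d5:-→d6:-→d7:-→d8:-→d9:-→d10:-→d11:-→d12:-→d13:-→d14:-→d15:-→d16:H2 -> H2
  lookup 133.156.0.215: bits 1000010110011100 walk d0:H1→d1:-→d2:-→d3:-→d4:-→d5:-→d6:-→d7:-→d8:-→d9:-→d10:-→d11:-→d12:-→d13:-→d14:-→d15:-→d16:H2 -> H2
  lookup 133.156.0.108: bits 1000010110011100 walk d0:H1→d1:-→d2:-→d3:-→d4:-→d5:-→d6:-→d7:-→d8:-→d9:-→d10:-→d11:-→d12:-→d13:-→d14:-→d15:-→d16:H2 -> H2
  lookup 133.156.0.7: bits 1000010110011100 walk d0:H1→d1:-→d2:-→d3:-→d4:-→d5:-→d6:-→d7:-→d8:-→d9:-→d10:-→d11:-→d12:-→d13:-→d14:-→d15:-→d16:H2 -> H2
  + 8.0.0.0/5 (H4) depth=5
  + 133.144.0.0/12 (H1) depth=12
  lookup 8.0.0.223: bits 00001 walk d0:H1→d1:-→d2:-→d3:-→d4:-→d5:H4 -> H4

== LOOKUPS ==
["H2","H2","H2","H2","H4"]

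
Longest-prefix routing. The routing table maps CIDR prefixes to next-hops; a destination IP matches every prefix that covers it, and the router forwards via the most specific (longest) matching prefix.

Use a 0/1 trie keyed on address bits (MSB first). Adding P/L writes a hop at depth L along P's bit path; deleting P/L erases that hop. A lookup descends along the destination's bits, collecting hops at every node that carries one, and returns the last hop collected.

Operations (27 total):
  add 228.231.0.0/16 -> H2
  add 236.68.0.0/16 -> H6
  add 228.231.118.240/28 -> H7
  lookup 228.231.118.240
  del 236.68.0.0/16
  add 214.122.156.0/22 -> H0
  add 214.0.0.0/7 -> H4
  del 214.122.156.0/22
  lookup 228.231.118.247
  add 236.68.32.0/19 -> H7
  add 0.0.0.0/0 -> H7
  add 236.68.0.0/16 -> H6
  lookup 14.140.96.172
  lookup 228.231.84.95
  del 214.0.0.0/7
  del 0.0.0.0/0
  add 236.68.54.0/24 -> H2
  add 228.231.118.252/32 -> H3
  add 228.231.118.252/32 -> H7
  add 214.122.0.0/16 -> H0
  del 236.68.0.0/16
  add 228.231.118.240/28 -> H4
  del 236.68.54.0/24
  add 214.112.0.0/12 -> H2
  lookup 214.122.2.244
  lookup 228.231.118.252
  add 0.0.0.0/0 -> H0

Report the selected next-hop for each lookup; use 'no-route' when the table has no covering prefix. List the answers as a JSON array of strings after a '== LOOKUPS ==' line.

Trace:
  + 228.231.0.0/16 (H2) depth=16
  + 236.68.0.0/16 (H6) depth=16
  + 228.231.118.240/28 (H7) depth=28
  lookup 228.231.118.240: bits 1110010011100111011101101111 walk d0:-→d1:-→d2:-→d3:-→d4:-→d5:-→d6:-→d7:-→d8:-→d9:-→d10:-→d11:-→d12:-→d13:-→d14:-→d15:-→d16:H2→d17:-→d18:-→d19:-→d20:-→d21:-→d22:-→d23:-→d24:-→d25:-→d26:-→d27:-→d28:H7 -> H7
  - 236.68.0.0/16 clear@16
  + 214.122.156.0/22 (H0) depth=22
  + 214.0.0.0/7 (H4) depth=7
  - 214.122.156.0/22 clear@22
  lookup 228.231.118.247: bits 1110010011100111011101101111 walk d0:-→d1:-→d2:-→d3:-→d4:-→d5:-→d6:-→d7:-→d8:-→d9:-→d10:-→d11:-→d12:-→d13:-→d14:-→d15:-→d16:H2→d17:-→d18:-→d19:-→d20:-→d21:-→d22:-→d23:-→d24:-→d25:-→d26:-→d27:-→d28:H7 -> H7
  + 236.68.32.0/19 (H7) depth=19
  + 0.0.0.0/0 (H7) depth=0
  + 236.68.0.0/16 (H6) depth=16
  lookup 14.140.96.172: bits ε walk d0:H7 -> H7
  lookup 228.231.84.95: bits 111001001110011101 walk d0:H7→d1:-→d2:-→d3:-→d4:-→d5:-→d6:-→d7:-→d8:-→d9:-→d10:-→d11:-→d12:-→d13:-→d14:-→d15:-→d16:H2→d17:-→d18:- -> H2
  - 214.0.0.0/7 clear@7
  - 0.0.0.0/0 clear@0
  + 236.68.54.0/24 (H2) depth=24
  + 228.231.118.252/32 (H3) depth=32
  + 228.231.118.252/32 (H7) depth=32
  + 214.122.0.0/16 (H0) depth=16
  - 236.68.0.0/16 clear@16
  + 228.231.118.240/28 (H4) depth=28
  - 236.68.54.0/24 clear@24
  + 214.112.0.0/12 (H2) depth=12
  lookup 214.122.2.244: bits 1101011001111010 walk d0:-→d1:-→d2:-→d3:-→d4:-→d5:-→d6:-→d7:-→d8:-→d9:-→d10:-→d11:-→d12:H2→d13:-→d14:-→d15:-→d16:H0 -> H0
  lookup 228.231.118.252: bits 11100100111001110111011011111100 walk d0:-→d1:-→d2:-→d3:-→d4:-→d5:-→d6:-→d7:-→d8:-→d9:-→d10:-→d11:-→d12:-→d13:-→d14:-→d15:-→d16:H2→d17:-→d18:-→d19:-→d20:-→d21:-→d22:-→d23:-→d24:-→d25:-→d26:-→d27:-→d28:H4→d29:-→d30:-→d31:-→d32:H7 -> H7
  + 0.0.0.0/0 (H0) depth=0

== LOOKUPS ==
["H7","H7","H7","H2","H0","H7"]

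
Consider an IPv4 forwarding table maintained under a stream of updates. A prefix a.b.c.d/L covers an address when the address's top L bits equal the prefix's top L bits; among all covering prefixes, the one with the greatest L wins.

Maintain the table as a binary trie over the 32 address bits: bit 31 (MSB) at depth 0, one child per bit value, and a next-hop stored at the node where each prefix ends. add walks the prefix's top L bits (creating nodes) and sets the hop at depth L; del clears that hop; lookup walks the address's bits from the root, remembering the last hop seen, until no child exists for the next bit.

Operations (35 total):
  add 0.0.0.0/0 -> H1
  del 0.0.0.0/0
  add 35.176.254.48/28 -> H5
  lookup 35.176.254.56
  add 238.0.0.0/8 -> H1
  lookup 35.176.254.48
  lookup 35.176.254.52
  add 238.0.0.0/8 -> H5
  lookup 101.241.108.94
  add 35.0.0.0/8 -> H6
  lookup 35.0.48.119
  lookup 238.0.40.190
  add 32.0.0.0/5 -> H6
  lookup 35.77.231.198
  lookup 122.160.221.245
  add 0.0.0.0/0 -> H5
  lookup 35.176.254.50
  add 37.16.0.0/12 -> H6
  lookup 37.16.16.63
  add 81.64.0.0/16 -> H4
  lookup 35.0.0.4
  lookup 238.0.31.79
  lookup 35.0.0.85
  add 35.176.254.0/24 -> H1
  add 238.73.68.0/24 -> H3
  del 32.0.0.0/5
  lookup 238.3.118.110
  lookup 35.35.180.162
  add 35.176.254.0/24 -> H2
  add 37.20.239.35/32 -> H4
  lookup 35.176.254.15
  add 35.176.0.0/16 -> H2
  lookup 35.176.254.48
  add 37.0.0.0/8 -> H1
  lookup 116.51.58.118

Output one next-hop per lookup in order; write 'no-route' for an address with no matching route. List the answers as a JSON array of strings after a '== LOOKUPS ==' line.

Process each operation:
  add 0.0.0.0/0 -> H1 at depth 0
  del 0.0.0.0/0 (clear depth 0)
  add 35.176.254.48/28 -> H5 at depth 28
  lookup 35.176.254.56: bits 0010001110110000111111100011 walk d0:-→d1:-→d2:-→d3:-→d4:-→d5:-→d6:-→d7:-→d8:-→d9:-→d10:-→d11:-→d12:-→d13:-→d14:-→d15:-→d16:-→d17:-→d18:-→d19:-→d20:-→d21:-→d22:-→d23:-→d24:-→d25:-→d26:-→d27:-→d28:H5 -> H5
  add 238.0.0.0/8 -> H1 at depth 8
  lookup 35.176.254.48: bits 0010001110110000111111100011 walk d0:-→d1:-→d2:-→d3:-→d4:-→d5:-→d6:-→d7:-→d8:-→d9:-→d10:-→d11:-→d12:-→d13:-→d14:-→d15:-→d16:-→d17:-→d18:-→d19:-→d20:-→d21:-→d22:-→d23:-→d24:-→d25:-→d26:-→d27:-→d28:H5 -> H5
  lookup 35.176.254.52: bits 0010001110110000111111100011 walk d0:-→d1:-→d2:-→d3:-→d4:-→d5:-→d6:-→d7:-→d8:-→d9:-→d10:-→d11:-→d12:-→d13:-→d14:-→d15:-→d16:-→d17:-→d18:-→d19:-→d20:-→d21:-→d22:-→d23:-→d24:-→d25:-→d26:-→d27:-→d28:H5 -> H5
  add 238.0.0.0/8 -> H5 at depth 8
  lookup 101.241.108.94: bits 0 walk d0:-→d1:- -> no-route
  add 35.0.0.0/8 -> H6 at depth 8
  lookup 35.0.48.119: bits 00100011 walk d0:-→d1:-→d2:-→d3:-→d4:-→d5:-→d6:-→d7:-→d8:H6 -> H6
  lookup 238.0.40.190: bits 11101110 walk d0:-→d1:-→d2:-→d3:-→d4:-→d5:-→d6:-→d7:-→d8:H5 -> H5
  add 32.0.0.0/5 -> H6 at depth 5
  lookup 35.77.231.198: bits 00100011 walk d0:-→d1:-→d2:-→d3:-→d4:-→d5:H6→d6:-→d7:-→d8:H6 -> H6
  lookup 122.160.221.245: bits 0 walk d0:-→d1:- -> no-route
  add 0.0.0.0/0 -> H5 at depth 0
  lookup 35.176.254.50: bits 0010001110110000111111100011 walk d0:H5→d1:-→d2:-→d3:-→d4:-→d5:H6→d6:-→d7:-→d8:H6→d9:-→d10:-→d11:-→d12:-→d13:-→d14:-→d15:-→d16:-→d17:-→d18:-→d19:-→d20:-→d21:-→d22:-→d23:-→d24:-→d25:-→d26:-→d27:-→d28:H5 -> H5
  add 37.16.0.0/12 -> H6 at depth 12
  lookup 37.16.16.63: bits 001001010001 walk d0:H5→d1:-→d2:-→d3:-→d4:-→d5:H6→d6:-→d7:-→d8:-→d9:-→d10:-→d11:-→d12:H6 -> H6
  add 81.64.0.0/16 -> H4 at depth 16
  lookup 35.0.0.4: bits 00100011 walk d0:H5→d1:-→d2:-→d3:-→d4:-→d5:H6→d6:-→d7:-→d8:H6 -> H6
  lookup 238.0.31.79: bits 11101110 walk d0:H5→d1:-→d2:-→d3:-→d4:-→d5:-→d6:-→d7:-→d8:H5 -> H5
  lookup 35.0.0.85: bits 00100011 walk d0:H5→d1:-→d2:-→d3:-→d4:-→d5:H6→d6:-→d7:-→d8:H6 -> H6
  add 35.176.254.0/24 -> H1 at depth 24
  add 238.73.68.0/24 -> H3 at depth 24
  del 32.0.0.0/5 (clear depth 5)
  lookup 238.3.118.110: bits 111011100 walk d0:H5→d1:-→d2:-→d3:-→d4:-→d5:-→d6:-→d7:-→d8:H5→d9:- -> H5
  lookup 35.35.180.162: bits 00100011 walk d0:H5→d1:-→d2:-→d3:-→d4:-→d5:-→d6:-→d7:-→d8:H6 -> H6
  add 35.176.254.0/24 -> H2 at depth 24
  add 37.20.239.35/32 -> H4 at depth 32
  lookup 35.176.254.15: bits 00100011101100001111111000 walk d0:H5→d1:-→d2:-→d3:-→d4:-→d5:-→d6:-→d7:-→d8:H6→d9:-→d10:-→d11:-→d12:-→d13:-→d14:-→d15:-→d16:-→d17:-→d18:-→d19:-→d20:-→d21:-→d22:-→d23:-→d24:H2→d25:-→d26:- -> H2
  add 35.176.0.0/16 -> H2 at depth 16
  lookup 35.176.254.48: bits 0010001110110000111111100011 walk d0:H5→d1:-→d2:-→d3:-→d4:-→d5:-→d6:-→d7:-→d8:H6→d9:-→d10:-→d11:-→d12:-→d13:-→d14:-→d15:-→d16:H2→d17:-→d18:-→d19:-→d20:-→d21:-→d22:-→d23:-→d24:H2→d25:-→d26:-→d27:-→d28:H5 -> H5
  add 37.0.0.0/8 -> H1 at depth 8
  lookup 116.51.58.118: bits 01 walk d0:H5→d1:-→d2:- -> H5

== LOOKUPS ==
["H5","H5","H5","no-route","H6","H5","H6","no-route","H5","H6","H6","H5","H6","H5","H6","H2","H5","H5"]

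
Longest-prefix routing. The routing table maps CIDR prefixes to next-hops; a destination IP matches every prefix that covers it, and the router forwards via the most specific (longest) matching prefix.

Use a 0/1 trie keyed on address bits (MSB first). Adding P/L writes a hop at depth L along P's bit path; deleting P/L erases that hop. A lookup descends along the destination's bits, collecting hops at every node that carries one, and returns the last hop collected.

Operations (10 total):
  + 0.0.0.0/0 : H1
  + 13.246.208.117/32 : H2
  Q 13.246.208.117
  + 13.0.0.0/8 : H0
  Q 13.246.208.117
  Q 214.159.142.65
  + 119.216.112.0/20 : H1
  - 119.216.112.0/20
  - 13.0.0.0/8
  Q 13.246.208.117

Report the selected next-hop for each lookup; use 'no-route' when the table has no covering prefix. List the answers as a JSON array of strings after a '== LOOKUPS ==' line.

Apply in order:
  + 0.0.0.0/0 (H1) depth=0
  + 13.246.208.117/32 (H2) depth=32
  lookup 13.246.208.117: bits 00001101111101101101000001110101 walk d0:H1→d1:-→d2:-→d3:-→d4:-→d5:-→d6:-→d7:-→d8:-→d9:-→d10:-→d11:-→d12:-→d13:-→d14:-→d15:-→d16:-→d17:-→d18:-→d19:-→d20:-→d21:-→d22:-→d23:-→d24:-→d25:-→d26:-→d27:-→d28:-→d29:-→d30:-→d31:-→d32:H2 -> H2
  + 13.0.0.0/8 (H0) depth=8
  lookup 13.246.208.117: bits 00001101111101101101000001110101 walk d0:H1→d1:-→d2:-→d3:-→d4:-→d5:-→d6:-→d7:-→d8:H0→d9:-→d10:-→d11:-→d12:-→d13:-→d14:-→d15:-→d16:-→d17:-→d18:-→d19:-→d20:-→d21:-→d22:-→d23:-→d24:-→d25:-→d26:-→d27:-→d28:-→d29:-→d30:-→d31:-→d32:H2 -> H2
  lookup 214.159.142.65: bits ε walk d0:H1 -> H1
  + 119.216.112.0/20 (H1) depth=20
  - 119.216.112.0/20 clear@20
  - 13.0.0.0/8 clear@8
  lookup 13.246.208.117: bits 00001101111101101101000001110101 walk d0:H1→d1:-→d2:-→d3:-→d4:-→d5:-→d6:-→d7:-→d8:-→d9:-→d10:-→d11:-→d12:-→d13:-→d14:-→d15:-→d16:-→d17:-→d18:-→d19:-→d20:-→d21:-→d22:-→d23:-→d24:-→d25:-→d26:-→d27:-→d28:-→d29:-→d30:-→d31:-→d32:H2 -> H2

== LOOKUPS ==
["H2","H2","H1","H2"]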